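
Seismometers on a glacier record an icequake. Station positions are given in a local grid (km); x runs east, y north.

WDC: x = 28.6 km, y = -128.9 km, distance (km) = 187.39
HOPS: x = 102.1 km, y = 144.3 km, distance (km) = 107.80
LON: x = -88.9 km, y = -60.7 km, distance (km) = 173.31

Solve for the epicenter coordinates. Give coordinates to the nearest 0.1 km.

(37.1, 58.3)

Circle about each station: (x − 28.6)² + (y + 128.9)² = 187.39²; (x − 102.1)² + (y − 144.3)² = 107.80²; (x + 88.9)² + (y + 60.7)² = 173.31².
Subtracting pairs of circle equations eliminates x²+y² and gives linear equations (the radical axes):
147.0 x + 546.4 y = 37307.90
-235.0 x + 136.4 y = -766.81
Solving the 2×2 system: x ≈ 37.1, y ≈ 58.3 km.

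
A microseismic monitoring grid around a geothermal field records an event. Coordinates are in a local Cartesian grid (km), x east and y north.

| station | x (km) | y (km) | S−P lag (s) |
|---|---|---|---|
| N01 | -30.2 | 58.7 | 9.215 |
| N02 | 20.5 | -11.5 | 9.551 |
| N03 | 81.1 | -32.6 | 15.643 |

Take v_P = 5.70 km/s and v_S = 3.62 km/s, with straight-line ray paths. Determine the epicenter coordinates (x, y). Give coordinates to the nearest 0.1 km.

Distance from S−P lag: d = Δt · v_P v_S / (v_P − v_S) = Δt · (5.70·3.62)/(5.70−3.62) ≈ 9.9202·Δt.
So d_N01 = 91.41, d_N02 = 94.75, d_N03 = 155.18 km.
Circle about each station: (x + 30.2)² + (y − 58.7)² = 91.41²; (x − 20.5)² + (y + 11.5)² = 94.75²; (x − 81.1)² + (y + 32.6)² = 155.18².
Subtracting the N01 equation from the N02 and N03 equations removes the quadratic terms:
101.4 x − 140.4 y = -4427.00
222.6 x − 182.6 y = -12442.80
Solving the 2×2 system: x ≈ -73.7, y ≈ -21.7 km.

(-73.7, -21.7)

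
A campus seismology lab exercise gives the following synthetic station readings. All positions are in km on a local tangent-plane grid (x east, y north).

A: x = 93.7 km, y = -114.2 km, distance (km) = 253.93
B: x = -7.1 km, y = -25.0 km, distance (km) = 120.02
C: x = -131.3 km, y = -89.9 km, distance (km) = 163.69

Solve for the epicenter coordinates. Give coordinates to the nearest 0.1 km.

Circle about each station: (x − 93.7)² + (y + 114.2)² = 253.93²; (x + 7.1)² + (y + 25.0)² = 120.02²; (x + 131.3)² + (y + 89.9)² = 163.69².
Subtracting pairs of circle equations eliminates x²+y² and gives linear equations (the radical axes):
-201.6 x + 178.4 y = 28929.72
-450.0 x + 48.6 y = 41186.40
Solving the 2×2 system: x ≈ -84.3, y ≈ 66.9 km.

-84.3 km east, 66.9 km north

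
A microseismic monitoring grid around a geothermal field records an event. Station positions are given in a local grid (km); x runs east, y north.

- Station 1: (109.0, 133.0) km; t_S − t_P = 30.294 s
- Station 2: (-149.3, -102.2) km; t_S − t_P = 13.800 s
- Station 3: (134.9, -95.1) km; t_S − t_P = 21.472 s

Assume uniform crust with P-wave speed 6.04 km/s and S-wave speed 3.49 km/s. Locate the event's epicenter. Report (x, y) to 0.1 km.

Distance from S−P lag: d = Δt · v_P v_S / (v_P − v_S) = Δt · (6.04·3.49)/(6.04−3.49) ≈ 8.2665·Δt.
So d_Station 1 = 250.43, d_Station 2 = 114.08, d_Station 3 = 177.50 km.
Circle about each station: (x − 109.0)² + (y − 133.0)² = 250.43²; (x + 149.3)² + (y + 102.2)² = 114.08²; (x − 134.9)² + (y + 95.1)² = 177.50².
Subtracting the Station 1 equation from the Station 2 and Station 3 equations removes the quadratic terms:
-516.6 x − 470.4 y = 52866.27
51.8 x − 456.2 y = 28880.95
Solving the 2×2 system: x ≈ -40.5, y ≈ -67.9 km.

-40.5 km east, -67.9 km north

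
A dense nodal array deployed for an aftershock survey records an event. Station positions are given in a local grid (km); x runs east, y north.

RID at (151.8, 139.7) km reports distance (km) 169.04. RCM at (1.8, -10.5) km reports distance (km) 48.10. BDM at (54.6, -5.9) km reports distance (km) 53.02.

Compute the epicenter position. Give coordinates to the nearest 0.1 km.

19.8 km east, 34.1 km north

Circle about each station: (x − 151.8)² + (y − 139.7)² = 169.04²; (x − 1.8)² + (y + 10.5)² = 48.10²; (x − 54.6)² + (y + 5.9)² = 53.02².
Subtracting the RID equation from the RCM and BDM equations removes the quadratic terms:
-300.0 x − 300.4 y = -16184.93
-194.4 x − 291.2 y = -13779.96
Solving the 2×2 system: x ≈ 19.8, y ≈ 34.1 km.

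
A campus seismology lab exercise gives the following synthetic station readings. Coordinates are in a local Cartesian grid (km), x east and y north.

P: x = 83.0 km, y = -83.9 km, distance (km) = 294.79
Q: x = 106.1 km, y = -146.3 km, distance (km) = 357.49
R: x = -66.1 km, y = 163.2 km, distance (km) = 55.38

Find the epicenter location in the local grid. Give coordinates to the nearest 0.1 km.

-114.0 km east, 135.4 km north

Circle about each station: (x − 83.0)² + (y + 83.9)² = 294.79²; (x − 106.1)² + (y + 146.3)² = 357.49²; (x + 66.1)² + (y − 163.2)² = 55.38².
Subtracting pairs of circle equations eliminates x²+y² and gives linear equations (the radical axes):
46.2 x − 124.8 y = -22165.27
-298.2 x + 494.2 y = 100909.44
Solving the 2×2 system: x ≈ -114.0, y ≈ 135.4 km.
Check against P (with the unrounded x, y): √((x − 83.0)²+(y + 83.9)²) = 294.79 ≈ 294.79 km. ✓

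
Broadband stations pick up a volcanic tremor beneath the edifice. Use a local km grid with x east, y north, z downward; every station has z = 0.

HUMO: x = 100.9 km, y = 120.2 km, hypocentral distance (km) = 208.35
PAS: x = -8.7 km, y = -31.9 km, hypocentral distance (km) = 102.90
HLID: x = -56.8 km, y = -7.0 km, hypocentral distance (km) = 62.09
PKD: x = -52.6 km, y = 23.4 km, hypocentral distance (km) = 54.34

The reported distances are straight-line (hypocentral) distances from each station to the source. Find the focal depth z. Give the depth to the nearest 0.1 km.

depth ≈ 47.4 km

Each station gives a sphere (x−x_i)² + (y−y_i)² + z² = d_i² (stations at z=0).
Subtracting the HUMO sphere from PAS and HLID: z² cancels, leaving linear equations in x and y:
-219.2 x − 304.2 y = 9285.76
-315.4 x − 254.4 y = 18200.94
Solving: x ≈ -79.005, y ≈ 26.404 km (keep extra digits for the depth step; rounded: -79.0, 26.4).
Then from the HUMO sphere: z² = 208.35² − (x − 100.9)² − (y − 120.2)² with x = -79.005, y = 26.404, so z ≈ 47.394 ≈ 47.4 km.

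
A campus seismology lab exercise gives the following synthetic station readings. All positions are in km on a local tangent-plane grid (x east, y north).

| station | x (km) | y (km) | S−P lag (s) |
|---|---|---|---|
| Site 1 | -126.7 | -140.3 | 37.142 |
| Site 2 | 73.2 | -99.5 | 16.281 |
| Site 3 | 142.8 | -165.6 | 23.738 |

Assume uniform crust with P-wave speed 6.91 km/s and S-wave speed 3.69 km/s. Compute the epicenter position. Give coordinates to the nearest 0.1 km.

Distance from S−P lag: d = Δt · v_P v_S / (v_P − v_S) = Δt · (6.91·3.69)/(6.91−3.69) ≈ 7.9186·Δt.
So d_Site 1 = 294.11, d_Site 2 = 128.92, d_Site 3 = 187.97 km.
Circle about each station: (x + 126.7)² + (y + 140.3)² = 294.11²; (x − 73.2)² + (y + 99.5)² = 128.92²; (x − 142.8)² + (y + 165.6)² = 187.97².
Subtracting the Site 1 equation from the Site 2 and Site 3 equations removes the quadratic terms:
399.8 x + 81.6 y = 49401.84
539.0 x − 50.6 y = 63246.19
Solving the 2×2 system: x ≈ 119.3, y ≈ 20.9 km.
Check against Site 1 (with the unrounded x, y): √((x + 126.7)²+(y + 140.3)²) = 294.11 ≈ 294.11 km. ✓

(119.3, 20.9)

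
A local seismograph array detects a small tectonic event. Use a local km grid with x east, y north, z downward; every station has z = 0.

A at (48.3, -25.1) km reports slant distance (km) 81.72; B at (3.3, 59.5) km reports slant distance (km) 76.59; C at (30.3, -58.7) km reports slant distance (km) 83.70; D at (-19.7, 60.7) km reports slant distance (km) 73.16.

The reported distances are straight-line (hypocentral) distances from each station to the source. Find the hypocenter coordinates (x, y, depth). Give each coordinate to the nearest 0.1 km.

Each station gives a sphere (x−x_i)² + (y−y_i)² + z² = d_i² (stations at z=0).
Subtracting the A sphere from B and C: z² cancels, leaving linear equations in x and y:
-90.0 x + 169.2 y = 1400.37
-36.0 x − 67.2 y = 1073.35
Solving: x ≈ -22.713, y ≈ -3.805 km (keep extra digits for the depth step; rounded: -22.7, -3.8).
Then from the A sphere: z² = 81.72² − (x − 48.3)² − (y + 25.1)² with x = -22.713, y = -3.805, so z ≈ 34.378 ≈ 34.4 km.
Check against D (with the unrounded solution): distance 73.16 ≈ 73.16 km. ✓

(-22.7, -3.8, 34.4)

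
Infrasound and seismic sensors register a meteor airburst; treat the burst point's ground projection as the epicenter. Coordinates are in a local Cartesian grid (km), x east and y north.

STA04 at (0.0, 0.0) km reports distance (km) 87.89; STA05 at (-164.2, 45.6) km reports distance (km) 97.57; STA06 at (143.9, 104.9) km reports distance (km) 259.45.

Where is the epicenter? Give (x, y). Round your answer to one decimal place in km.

Circle about each station: x² + y² = 87.89²; (x + 164.2)² + (y − 45.6)² = 97.57²; (x − 143.9)² + (y − 104.9)² = 259.45².
Subtracting pairs of circle equations eliminates x²+y² and gives linear equations (the radical axes):
-328.4 x + 91.2 y = 27245.75
287.8 x + 209.8 y = -27878.43
Solving the 2×2 system: x ≈ -86.8, y ≈ -13.8 km.
Check against STA04 (with the unrounded x, y): √(x²+y²) = 87.89 ≈ 87.89 km. ✓

-86.8 km east, -13.8 km north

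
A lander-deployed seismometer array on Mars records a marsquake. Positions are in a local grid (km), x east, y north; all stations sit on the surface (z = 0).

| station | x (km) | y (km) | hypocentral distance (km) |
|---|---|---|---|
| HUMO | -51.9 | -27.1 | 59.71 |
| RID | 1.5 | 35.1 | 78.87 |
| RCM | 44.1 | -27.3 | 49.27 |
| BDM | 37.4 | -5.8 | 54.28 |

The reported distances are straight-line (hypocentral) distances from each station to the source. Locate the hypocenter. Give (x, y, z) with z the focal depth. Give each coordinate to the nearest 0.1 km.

x ≈ 2.0 km, y ≈ -40.7 km, depth ≈ 21.8 km

Each station gives a sphere (x−x_i)² + (y−y_i)² + z² = d_i² (stations at z=0).
Subtracting the HUMO sphere from RID and RCM: z² cancels, leaving linear equations in x and y:
106.8 x + 124.4 y = -4848.95
192.0 x − 0.4 y = 399.83
Solving: x ≈ 1.998, y ≈ -40.694 km (keep extra digits for the depth step; rounded: 2.0, -40.7).
Then from the HUMO sphere: z² = 59.71² − (x + 51.9)² − (y + 27.1)² with x = 1.998, y = -40.694, so z ≈ 21.806 ≈ 21.8 km.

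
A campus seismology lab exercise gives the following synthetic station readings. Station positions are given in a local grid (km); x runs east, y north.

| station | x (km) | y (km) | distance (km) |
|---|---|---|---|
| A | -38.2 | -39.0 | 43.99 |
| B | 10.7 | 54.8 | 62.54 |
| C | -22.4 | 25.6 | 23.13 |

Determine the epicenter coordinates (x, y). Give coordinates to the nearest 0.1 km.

Circle about each station: (x + 38.2)² + (y + 39.0)² = 43.99²; (x − 10.7)² + (y − 54.8)² = 62.54²; (x + 22.4)² + (y − 25.6)² = 23.13².
Subtracting the A equation from the B and C equations removes the quadratic terms:
97.8 x + 187.6 y = -1838.84
31.6 x + 129.2 y = -423.00
Solving the 2×2 system: x ≈ -23.6, y ≈ 2.5 km.
Check against A (with the unrounded x, y): √((x + 38.2)²+(y + 39.0)²) = 43.99 ≈ 43.99 km. ✓

(-23.6, 2.5)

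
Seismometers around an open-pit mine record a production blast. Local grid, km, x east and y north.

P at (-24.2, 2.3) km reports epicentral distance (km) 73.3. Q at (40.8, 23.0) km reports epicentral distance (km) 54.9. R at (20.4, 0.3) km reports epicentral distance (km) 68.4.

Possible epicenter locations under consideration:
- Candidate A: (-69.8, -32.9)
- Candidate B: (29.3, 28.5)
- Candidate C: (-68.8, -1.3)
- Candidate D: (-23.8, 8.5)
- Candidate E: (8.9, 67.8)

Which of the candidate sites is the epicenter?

For each candidate, compare |candidate − station| to the reported distance:
Candidate A: residuals P 15.7, Q 69.0, R 27.7 → max 69.0 km
Candidate B: residuals P 13.7, Q 42.2, R 38.8 → max 42.2 km
Candidate C: residuals P 28.6, Q 57.4, R 20.8 → max 57.4 km
Candidate D: residuals P 67.1, Q 11.3, R 23.4 → max 67.1 km
Candidate E: residuals P 0.1, Q 0.1, R 0.1 → max 0.1 km
Only Candidate E has all residuals ≈ 0.

Candidate E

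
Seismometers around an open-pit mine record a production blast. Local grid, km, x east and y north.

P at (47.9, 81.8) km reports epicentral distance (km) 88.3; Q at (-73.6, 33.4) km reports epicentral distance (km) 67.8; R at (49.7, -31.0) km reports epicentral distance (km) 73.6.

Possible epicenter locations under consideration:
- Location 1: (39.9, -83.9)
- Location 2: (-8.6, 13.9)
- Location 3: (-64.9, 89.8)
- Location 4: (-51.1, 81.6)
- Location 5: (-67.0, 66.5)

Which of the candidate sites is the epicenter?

Location 2

For each candidate, compare |candidate − station| to the reported distance:
Location 1: residuals P 77.6, Q 95.4, R 19.8 → max 95.4 km
Location 2: residuals P 0.0, Q 0.1, R 0.0 → max 0.1 km
Location 3: residuals P 24.8, Q 10.7, R 92.9 → max 92.9 km
Location 4: residuals P 10.7, Q 14.6, R 77.5 → max 77.5 km
Location 5: residuals P 27.6, Q 34.0, R 78.5 → max 78.5 km
Only Location 2 has all residuals ≈ 0.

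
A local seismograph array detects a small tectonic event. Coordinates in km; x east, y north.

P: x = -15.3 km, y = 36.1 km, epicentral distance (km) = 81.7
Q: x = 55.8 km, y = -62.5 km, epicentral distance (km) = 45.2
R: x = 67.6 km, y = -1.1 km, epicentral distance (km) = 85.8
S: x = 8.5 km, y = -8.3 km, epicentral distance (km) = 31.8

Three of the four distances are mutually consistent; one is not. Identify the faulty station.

Solve using three stations at a time. Using P, Q, S (subtract circle equations pairwise → linear system) gives (x, y) ≈ (17.5, -38.7).
Distances from that point to each station vs reported:
  P: calculated 81.7 vs reported 81.7 → residual 0.0 km
  Q: calculated 45.1 vs reported 45.2 → residual 0.1 km
  R: calculated 62.7 vs reported 85.8 → residual 23.1 km
  S: calculated 31.7 vs reported 31.8 → residual 0.1 km
P, Q, S are mutually consistent (residuals ≈ 0); R is off by 23.1 km.

R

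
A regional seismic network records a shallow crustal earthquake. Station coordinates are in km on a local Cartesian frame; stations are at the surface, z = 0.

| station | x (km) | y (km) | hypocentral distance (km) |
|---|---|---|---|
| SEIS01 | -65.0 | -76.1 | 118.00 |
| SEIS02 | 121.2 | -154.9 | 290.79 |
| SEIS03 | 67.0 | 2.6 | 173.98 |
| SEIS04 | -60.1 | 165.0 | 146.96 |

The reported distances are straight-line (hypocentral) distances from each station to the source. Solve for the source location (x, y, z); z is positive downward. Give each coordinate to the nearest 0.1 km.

Each station gives a sphere (x−x_i)² + (y−y_i)² + z² = d_i² (stations at z=0).
Subtracting the SEIS01 sphere from SEIS02 and SEIS03: z² cancels, leaving linear equations in x and y:
372.4 x − 157.6 y = -41967.58
264.0 x + 157.4 y = -21865.49
Solving: x ≈ -100.294, y ≈ 29.302 km (keep extra digits for the depth step; rounded: -100.3, 29.3).
Then from the SEIS01 sphere: z² = 118.00² − (x + 65.0)² − (y + 76.1)² with x = -100.294, y = 29.302, so z ≈ 39.607 ≈ 39.6 km.

(-100.3, 29.3, 39.6)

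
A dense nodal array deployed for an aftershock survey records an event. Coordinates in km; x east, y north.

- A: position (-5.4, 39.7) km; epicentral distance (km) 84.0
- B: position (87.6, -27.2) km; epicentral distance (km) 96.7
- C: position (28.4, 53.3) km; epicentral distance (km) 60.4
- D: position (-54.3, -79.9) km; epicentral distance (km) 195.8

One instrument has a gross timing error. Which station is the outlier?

C

Solve using three stations at a time. Using A, B, D (subtract circle equations pairwise → linear system) gives (x, y) ≈ (73.5, 68.4).
Distances from that point to each station vs reported:
  A: calculated 84.0 vs reported 84.0 → residual 0.0 km
  B: calculated 96.7 vs reported 96.7 → residual 0.0 km
  C: calculated 47.6 vs reported 60.4 → residual 12.8 km
  D: calculated 195.8 vs reported 195.8 → residual 0.0 km
A, B, D are mutually consistent (residuals ≈ 0); C is off by 12.8 km.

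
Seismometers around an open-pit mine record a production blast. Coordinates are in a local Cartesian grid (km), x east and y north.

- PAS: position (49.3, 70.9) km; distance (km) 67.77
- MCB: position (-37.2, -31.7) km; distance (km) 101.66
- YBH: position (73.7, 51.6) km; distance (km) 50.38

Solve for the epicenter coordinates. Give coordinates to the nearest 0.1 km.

x ≈ 58.1 km, y ≈ 3.7 km

Circle about each station: (x − 49.3)² + (y − 70.9)² = 67.77²; (x + 37.2)² + (y + 31.7)² = 101.66²; (x − 73.7)² + (y − 51.6)² = 50.38².
Subtracting pairs of circle equations eliminates x²+y² and gives linear equations (the radical axes):
-173.0 x − 205.2 y = -10810.55
48.8 x − 38.6 y = 2691.58
Solving the 2×2 system: x ≈ 58.1, y ≈ 3.7 km.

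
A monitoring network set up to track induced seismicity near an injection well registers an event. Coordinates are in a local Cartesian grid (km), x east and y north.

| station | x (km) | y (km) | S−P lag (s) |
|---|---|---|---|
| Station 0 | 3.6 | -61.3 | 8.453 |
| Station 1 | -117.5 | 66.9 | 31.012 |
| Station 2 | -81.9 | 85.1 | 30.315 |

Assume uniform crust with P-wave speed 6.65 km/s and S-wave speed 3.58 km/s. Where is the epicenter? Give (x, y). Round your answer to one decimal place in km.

(35.8, -118.4)

Distance from S−P lag: d = Δt · v_P v_S / (v_P − v_S) = Δt · (6.65·3.58)/(6.65−3.58) ≈ 7.7547·Δt.
So d_Station 0 = 65.55, d_Station 1 = 240.49, d_Station 2 = 235.08 km.
Circle about each station: (x − 3.6)² + (y + 61.3)² = 65.55²; (x + 117.5)² + (y − 66.9)² = 240.49²; (x + 81.9)² + (y − 85.1)² = 235.08².
Subtracting the Station 0 equation from the Station 1 and Station 2 equations removes the quadratic terms:
-242.2 x + 256.4 y = -39027.43
-171.0 x + 292.8 y = -40786.83
Solving the 2×2 system: x ≈ 35.8, y ≈ -118.4 km.
Check against Station 0 (with the unrounded x, y): √((x − 3.6)²+(y + 61.3)²) = 65.55 ≈ 65.55 km. ✓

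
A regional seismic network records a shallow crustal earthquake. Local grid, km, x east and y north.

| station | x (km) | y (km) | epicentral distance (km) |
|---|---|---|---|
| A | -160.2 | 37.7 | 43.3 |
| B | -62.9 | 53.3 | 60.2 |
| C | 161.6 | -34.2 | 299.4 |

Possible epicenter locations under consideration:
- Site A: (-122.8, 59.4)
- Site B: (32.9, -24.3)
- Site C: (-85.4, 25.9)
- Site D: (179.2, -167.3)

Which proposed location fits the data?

For each candidate, compare |candidate − station| to the reported distance:
Site A: residuals A 0.1, B 0.0, C 0.0 → max 0.1 km
Site B: residuals A 159.5, B 63.1, C 170.3 → max 170.3 km
Site C: residuals A 32.4, B 24.7, C 45.2 → max 45.2 km
Site D: residuals A 353.2, B 267.3, C 165.1 → max 353.2 km
Only Site A has all residuals ≈ 0.

Site A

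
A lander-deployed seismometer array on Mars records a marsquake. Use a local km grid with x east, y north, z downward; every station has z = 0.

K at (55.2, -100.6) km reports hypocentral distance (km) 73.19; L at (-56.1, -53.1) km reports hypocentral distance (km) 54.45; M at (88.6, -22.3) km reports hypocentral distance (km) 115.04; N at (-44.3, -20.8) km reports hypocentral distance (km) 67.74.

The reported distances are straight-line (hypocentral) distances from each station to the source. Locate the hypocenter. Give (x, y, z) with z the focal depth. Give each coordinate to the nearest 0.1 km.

Each station gives a sphere (x−x_i)² + (y−y_i)² + z² = d_i² (stations at z=0).
Subtracting the K sphere from L and M: z² cancels, leaving linear equations in x and y:
-222.6 x + 95.0 y = -4808.61
66.8 x + 156.6 y = -12697.58
Solving: x ≈ -11.000, y ≈ -76.391 km (keep extra digits for the depth step; rounded: -11.0, -76.4).
Then from the K sphere: z² = 73.19² − (x − 55.2)² − (y + 100.6)² with x = -11.000, y = -76.391, so z ≈ 19.704 ≈ 19.7 km.

x ≈ -11.0 km, y ≈ -76.4 km, depth ≈ 19.7 km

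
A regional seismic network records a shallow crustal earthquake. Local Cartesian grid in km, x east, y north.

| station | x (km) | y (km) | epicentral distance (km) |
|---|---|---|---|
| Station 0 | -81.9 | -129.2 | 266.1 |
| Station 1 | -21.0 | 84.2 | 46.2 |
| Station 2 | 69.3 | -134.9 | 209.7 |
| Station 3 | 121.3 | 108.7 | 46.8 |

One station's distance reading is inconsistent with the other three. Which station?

Solve using three stations at a time. Using Station 0, Station 2, Station 3 (subtract circle equations pairwise → linear system) gives (x, y) ≈ (90.2, 73.8).
Distances from that point to each station vs reported:
  Station 0: calculated 266.1 vs reported 266.1 → residual 0.0 km
  Station 1: calculated 111.7 vs reported 46.2 → residual 65.5 km
  Station 2: calculated 209.7 vs reported 209.7 → residual 0.0 km
  Station 3: calculated 46.8 vs reported 46.8 → residual 0.0 km
Station 0, Station 2, Station 3 are mutually consistent (residuals ≈ 0); Station 1 is off by 65.5 km.

Station 1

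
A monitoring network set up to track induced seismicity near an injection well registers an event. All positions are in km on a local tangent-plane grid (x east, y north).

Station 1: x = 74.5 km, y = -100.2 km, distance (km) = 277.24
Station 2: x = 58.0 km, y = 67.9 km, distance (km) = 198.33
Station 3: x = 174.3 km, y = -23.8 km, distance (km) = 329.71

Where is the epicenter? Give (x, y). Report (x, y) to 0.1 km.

Circle about each station: (x − 74.5)² + (y + 100.2)² = 277.24²; (x − 58.0)² + (y − 67.9)² = 198.33²; (x − 174.3)² + (y + 23.8)² = 329.71².
Subtracting the Station 1 equation from the Station 2 and Station 3 equations removes the quadratic terms:
-33.0 x + 336.2 y = 29911.35
199.6 x + 152.8 y = -16490.03
Solving the 2×2 system: x ≈ -140.2, y ≈ 75.2 km.

(-140.2, 75.2)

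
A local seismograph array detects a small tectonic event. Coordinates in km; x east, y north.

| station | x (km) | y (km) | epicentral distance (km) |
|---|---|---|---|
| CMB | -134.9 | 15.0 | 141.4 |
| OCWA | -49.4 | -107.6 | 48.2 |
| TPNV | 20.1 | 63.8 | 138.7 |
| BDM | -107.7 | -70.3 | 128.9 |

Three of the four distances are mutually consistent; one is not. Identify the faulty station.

Solve using three stations at a time. Using CMB, OCWA, TPNV (subtract circle equations pairwise → linear system) gives (x, y) ≈ (-20.9, -68.7).
Distances from that point to each station vs reported:
  CMB: calculated 141.4 vs reported 141.4 → residual 0.0 km
  OCWA: calculated 48.2 vs reported 48.2 → residual 0.0 km
  TPNV: calculated 138.7 vs reported 138.7 → residual 0.0 km
  BDM: calculated 86.8 vs reported 128.9 → residual 42.1 km
CMB, OCWA, TPNV are mutually consistent (residuals ≈ 0); BDM is off by 42.1 km.

BDM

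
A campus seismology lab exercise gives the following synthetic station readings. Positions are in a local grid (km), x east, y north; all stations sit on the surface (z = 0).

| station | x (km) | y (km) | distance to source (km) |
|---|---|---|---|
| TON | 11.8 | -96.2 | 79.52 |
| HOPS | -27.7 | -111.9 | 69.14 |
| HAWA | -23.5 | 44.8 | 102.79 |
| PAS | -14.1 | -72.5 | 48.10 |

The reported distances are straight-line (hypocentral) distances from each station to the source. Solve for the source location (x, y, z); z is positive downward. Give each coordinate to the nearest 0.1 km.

Each station gives a sphere (x−x_i)² + (y−y_i)² + z² = d_i² (stations at z=0).
Subtracting the TON sphere from HOPS and HAWA: z² cancels, leaving linear equations in x and y:
-79.0 x − 31.4 y = 5438.31
-70.6 x + 282.0 y = -11076.74
Solving: x ≈ -48.410, y ≈ -51.399 km (keep extra digits for the depth step; rounded: -48.4, -51.4).
Then from the TON sphere: z² = 79.52² − (x − 11.8)² − (y + 96.2)² with x = -48.410, y = -51.399, so z ≈ 26.288 ≈ 26.3 km.

x ≈ -48.4 km, y ≈ -51.4 km, depth ≈ 26.3 km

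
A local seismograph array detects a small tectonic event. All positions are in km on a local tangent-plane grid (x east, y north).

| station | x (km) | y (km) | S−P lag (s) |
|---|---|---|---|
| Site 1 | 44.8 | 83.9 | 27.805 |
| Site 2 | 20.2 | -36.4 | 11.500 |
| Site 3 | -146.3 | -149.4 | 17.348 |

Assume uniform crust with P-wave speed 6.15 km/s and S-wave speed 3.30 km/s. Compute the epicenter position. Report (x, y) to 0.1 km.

-34.1 km east, -97.7 km north

Distance from S−P lag: d = Δt · v_P v_S / (v_P − v_S) = Δt · (6.15·3.30)/(6.15−3.30) ≈ 7.1211·Δt.
So d_Site 1 = 198.00, d_Site 2 = 81.89, d_Site 3 = 123.54 km.
Circle about each station: (x − 44.8)² + (y − 83.9)² = 198.00²; (x − 20.2)² + (y + 36.4)² = 81.89²; (x + 146.3)² + (y + 149.4)² = 123.54².
Subtracting the Site 1 equation from the Site 2 and Site 3 equations removes the quadratic terms:
-49.2 x − 240.6 y = 25184.78
-382.2 x − 466.6 y = 58619.67
Solving the 2×2 system: x ≈ -34.1, y ≈ -97.7 km.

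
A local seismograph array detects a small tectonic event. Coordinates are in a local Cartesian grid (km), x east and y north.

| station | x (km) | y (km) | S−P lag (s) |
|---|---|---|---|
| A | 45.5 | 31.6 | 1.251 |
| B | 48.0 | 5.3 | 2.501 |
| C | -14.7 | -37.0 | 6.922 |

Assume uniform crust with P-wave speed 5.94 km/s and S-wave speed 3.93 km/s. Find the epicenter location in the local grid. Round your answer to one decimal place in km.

31.2 km east, 29.0 km north

Distance from S−P lag: d = Δt · v_P v_S / (v_P − v_S) = Δt · (5.94·3.93)/(5.94−3.93) ≈ 11.6140·Δt.
So d_A = 14.53, d_B = 29.05, d_C = 80.39 km.
Circle about each station: (x − 45.5)² + (y − 31.6)² = 14.53²; (x − 48.0)² + (y − 5.3)² = 29.05²; (x + 14.7)² + (y + 37.0)² = 80.39².
Subtracting the A equation from the B and C equations removes the quadratic terms:
5.0 x − 52.6 y = -1369.50
-120.4 x − 137.2 y = -7735.15
Solving the 2×2 system: x ≈ 31.2, y ≈ 29.0 km.
Check against A (with the unrounded x, y): √((x − 45.5)²+(y − 31.6)²) = 14.54 ≈ 14.53 km. ✓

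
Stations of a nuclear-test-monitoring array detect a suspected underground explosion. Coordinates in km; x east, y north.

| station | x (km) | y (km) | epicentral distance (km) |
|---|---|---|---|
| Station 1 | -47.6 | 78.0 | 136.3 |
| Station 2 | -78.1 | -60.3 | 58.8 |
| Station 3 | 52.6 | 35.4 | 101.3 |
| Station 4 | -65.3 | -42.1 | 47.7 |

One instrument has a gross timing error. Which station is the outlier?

Solve using three stations at a time. Using Station 1, Station 2, Station 4 (subtract circle equations pairwise → linear system) gives (x, y) ≈ (-19.6, -55.3).
Distances from that point to each station vs reported:
  Station 1: calculated 136.2 vs reported 136.3 → residual 0.1 km
  Station 2: calculated 58.7 vs reported 58.8 → residual 0.1 km
  Station 3: calculated 116.0 vs reported 101.3 → residual 14.7 km
  Station 4: calculated 47.6 vs reported 47.7 → residual 0.1 km
Station 1, Station 2, Station 4 are mutually consistent (residuals ≈ 0); Station 3 is off by 14.7 km.

Station 3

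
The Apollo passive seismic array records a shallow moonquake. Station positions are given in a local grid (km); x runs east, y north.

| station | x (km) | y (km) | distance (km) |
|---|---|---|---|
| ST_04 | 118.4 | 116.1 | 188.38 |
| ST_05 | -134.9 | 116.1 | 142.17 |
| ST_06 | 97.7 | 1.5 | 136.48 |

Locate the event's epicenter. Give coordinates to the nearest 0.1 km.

-38.4 km east, 11.7 km north

Circle about each station: (x − 118.4)² + (y − 116.1)² = 188.38²; (x + 134.9)² + (y − 116.1)² = 142.17²; (x − 97.7)² + (y − 1.5)² = 136.48².
Subtracting the ST_04 equation from the ST_05 and ST_06 equations removes the quadratic terms:
-506.6 x + 0.0 y = 19454.17
-41.4 x − 229.2 y = -1090.00
Solving the 2×2 system: x ≈ -38.4, y ≈ 11.7 km.
Check against ST_04 (with the unrounded x, y): √((x − 118.4)²+(y − 116.1)²) = 188.38 ≈ 188.38 km. ✓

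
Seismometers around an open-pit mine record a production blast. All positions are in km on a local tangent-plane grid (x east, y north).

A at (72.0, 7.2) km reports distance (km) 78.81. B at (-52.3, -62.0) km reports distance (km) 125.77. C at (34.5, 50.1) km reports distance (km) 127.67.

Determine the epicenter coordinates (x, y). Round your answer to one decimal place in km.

73.1 km east, -71.6 km north

Circle about each station: (x − 72.0)² + (y − 7.2)² = 78.81²; (x + 52.3)² + (y + 62.0)² = 125.77²; (x − 34.5)² + (y − 50.1)² = 127.67².
Subtracting pairs of circle equations eliminates x²+y² and gives linear equations (the radical axes):
-248.6 x − 138.4 y = -8263.63
-75.0 x + 85.8 y = -11624.19
Solving the 2×2 system: x ≈ 73.1, y ≈ -71.6 km.
Check against A (with the unrounded x, y): √((x − 72.0)²+(y − 7.2)²) = 78.79 ≈ 78.81 km. ✓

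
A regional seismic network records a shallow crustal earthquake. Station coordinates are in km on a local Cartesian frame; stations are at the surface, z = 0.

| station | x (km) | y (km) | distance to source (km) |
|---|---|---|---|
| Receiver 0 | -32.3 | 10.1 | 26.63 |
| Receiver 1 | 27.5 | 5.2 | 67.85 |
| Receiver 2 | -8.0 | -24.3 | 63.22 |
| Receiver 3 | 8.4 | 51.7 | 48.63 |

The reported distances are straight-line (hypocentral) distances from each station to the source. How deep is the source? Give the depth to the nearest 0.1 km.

Each station gives a sphere (x−x_i)² + (y−y_i)² + z² = d_i² (stations at z=0).
Subtracting the Receiver 0 sphere from Receiver 1 and Receiver 2: z² cancels, leaving linear equations in x and y:
119.6 x − 9.8 y = -4256.48
48.6 x − 68.8 y = -3778.42
Solving: x ≈ -32.999, y ≈ 31.608 km (keep extra digits for the depth step; rounded: -33.0, 31.6).
Then from the Receiver 0 sphere: z² = 26.63² − (x + 32.3)² − (y − 10.1)² with x = -32.999, y = 31.608, so z ≈ 15.687 ≈ 15.7 km.

15.7 km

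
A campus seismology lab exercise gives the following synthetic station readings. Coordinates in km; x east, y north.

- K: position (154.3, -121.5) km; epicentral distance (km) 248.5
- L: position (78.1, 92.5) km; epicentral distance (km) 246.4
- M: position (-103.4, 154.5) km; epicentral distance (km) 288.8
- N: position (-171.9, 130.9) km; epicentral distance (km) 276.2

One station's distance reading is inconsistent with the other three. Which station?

Solve using three stations at a time. Using K, M, N (subtract circle equations pairwise → linear system) gives (x, y) ≈ (-94.1, -134.4).
Distances from that point to each station vs reported:
  K: calculated 248.8 vs reported 248.5 → residual 0.3 km
  L: calculated 284.9 vs reported 246.4 → residual 38.5 km
  M: calculated 289.0 vs reported 288.8 → residual 0.2 km
  N: calculated 276.5 vs reported 276.2 → residual 0.3 km
K, M, N are mutually consistent (residuals ≈ 0); L is off by 38.5 km.

L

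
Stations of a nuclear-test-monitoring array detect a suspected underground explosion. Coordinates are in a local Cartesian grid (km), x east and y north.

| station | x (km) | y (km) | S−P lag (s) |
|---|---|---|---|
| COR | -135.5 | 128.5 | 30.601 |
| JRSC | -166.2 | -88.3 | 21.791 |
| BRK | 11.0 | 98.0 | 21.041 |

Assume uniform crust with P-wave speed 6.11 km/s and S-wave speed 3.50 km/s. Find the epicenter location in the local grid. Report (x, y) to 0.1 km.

x ≈ 11.8 km, y ≈ -74.4 km

Distance from S−P lag: d = Δt · v_P v_S / (v_P − v_S) = Δt · (6.11·3.50)/(6.11−3.50) ≈ 8.1935·Δt.
So d_COR = 250.73, d_JRSC = 178.54, d_BRK = 172.40 km.
Circle about each station: (x + 135.5)² + (y − 128.5)² = 250.73²; (x + 166.2)² + (y + 88.3)² = 178.54²; (x − 11.0)² + (y − 98.0)² = 172.40².
Subtracting the COR equation from the JRSC and BRK equations removes the quadratic terms:
-61.4 x − 433.6 y = 31535.83
293.0 x − 61.0 y = 7996.27
Solving the 2×2 system: x ≈ 11.8, y ≈ -74.4 km.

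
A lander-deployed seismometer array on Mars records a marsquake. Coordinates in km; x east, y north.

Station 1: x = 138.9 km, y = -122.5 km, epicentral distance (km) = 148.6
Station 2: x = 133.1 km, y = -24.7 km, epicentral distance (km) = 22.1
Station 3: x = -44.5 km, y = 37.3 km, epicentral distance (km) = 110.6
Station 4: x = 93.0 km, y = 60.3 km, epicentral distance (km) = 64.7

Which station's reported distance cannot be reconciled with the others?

Solve using three stations at a time. Using Station 1, Station 3, Station 4 (subtract circle equations pairwise → linear system) gives (x, y) ≈ (61.0, 4.1).
Distances from that point to each station vs reported:
  Station 1: calculated 148.6 vs reported 148.6 → residual 0.0 km
  Station 2: calculated 77.6 vs reported 22.1 → residual 55.5 km
  Station 3: calculated 110.6 vs reported 110.6 → residual 0.0 km
  Station 4: calculated 64.7 vs reported 64.7 → residual 0.0 km
Station 1, Station 3, Station 4 are mutually consistent (residuals ≈ 0); Station 2 is off by 55.5 km.

Station 2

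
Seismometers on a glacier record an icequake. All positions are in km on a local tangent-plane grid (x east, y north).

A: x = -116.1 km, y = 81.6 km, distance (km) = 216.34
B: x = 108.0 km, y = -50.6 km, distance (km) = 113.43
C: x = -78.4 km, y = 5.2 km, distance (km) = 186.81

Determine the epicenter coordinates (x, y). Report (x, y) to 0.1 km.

(99.4, 62.5)

Circle about each station: (x + 116.1)² + (y − 81.6)² = 216.34²; (x − 108.0)² + (y + 50.6)² = 113.43²; (x + 78.4)² + (y − 5.2)² = 186.81².
Subtracting the A equation from the B and C equations removes the quadratic terms:
448.2 x − 264.4 y = 28023.22
75.4 x − 152.8 y = -2059.15
Solving the 2×2 system: x ≈ 99.4, y ≈ 62.5 km.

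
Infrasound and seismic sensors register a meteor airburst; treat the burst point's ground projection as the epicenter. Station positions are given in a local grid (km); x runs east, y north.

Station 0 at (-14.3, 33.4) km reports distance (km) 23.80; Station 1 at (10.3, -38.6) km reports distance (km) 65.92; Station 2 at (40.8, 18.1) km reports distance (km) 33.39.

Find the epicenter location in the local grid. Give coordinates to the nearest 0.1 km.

8.7 km east, 27.3 km north

Circle about each station: (x + 14.3)² + (y − 33.4)² = 23.80²; (x − 10.3)² + (y + 38.6)² = 65.92²; (x − 40.8)² + (y − 18.1)² = 33.39².
Subtracting the Station 0 equation from the Station 1 and Station 2 equations removes the quadratic terms:
49.2 x − 144.0 y = -3503.01
110.2 x − 30.6 y = 123.75
Solving the 2×2 system: x ≈ 8.7, y ≈ 27.3 km.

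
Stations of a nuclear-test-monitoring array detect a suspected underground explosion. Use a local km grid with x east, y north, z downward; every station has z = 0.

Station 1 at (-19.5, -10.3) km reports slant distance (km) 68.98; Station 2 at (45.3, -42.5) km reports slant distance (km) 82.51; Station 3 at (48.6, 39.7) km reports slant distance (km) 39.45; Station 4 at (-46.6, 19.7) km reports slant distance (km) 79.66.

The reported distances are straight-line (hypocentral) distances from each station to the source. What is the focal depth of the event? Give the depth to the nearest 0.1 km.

Each station gives a sphere (x−x_i)² + (y−y_i)² + z² = d_i² (stations at z=0).
Subtracting the Station 1 sphere from Station 2 and Station 3: z² cancels, leaving linear equations in x and y:
129.6 x − 64.4 y = 1322.34
136.2 x + 100.0 y = 6653.65
Solving: x ≈ 25.803, y ≈ 31.393 km (keep extra digits for the depth step; rounded: 25.8, 31.4).
Then from the Station 1 sphere: z² = 68.98² − (x + 19.5)² − (y + 10.3)² with x = 25.803, y = 31.393, so z ≈ 31.106 ≈ 31.1 km.
Check against Station 4 (with the unrounded solution): distance 79.66 ≈ 79.66 km. ✓

depth ≈ 31.1 km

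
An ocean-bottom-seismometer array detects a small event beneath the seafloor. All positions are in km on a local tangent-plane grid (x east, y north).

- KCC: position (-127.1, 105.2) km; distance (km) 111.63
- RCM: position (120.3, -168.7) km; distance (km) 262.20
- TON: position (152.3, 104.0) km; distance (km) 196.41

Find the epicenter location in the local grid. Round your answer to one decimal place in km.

Circle about each station: (x + 127.1)² + (y − 105.2)² = 111.63²; (x − 120.3)² + (y + 168.7)² = 262.20²; (x − 152.3)² + (y − 104.0)² = 196.41².
Subtracting the KCC equation from the RCM and TON equations removes the quadratic terms:
494.8 x − 547.8 y = -40577.25
558.8 x − 2.4 y = -19325.79
Solving the 2×2 system: x ≈ -34.4, y ≈ 43.0 km.

-34.4 km east, 43.0 km north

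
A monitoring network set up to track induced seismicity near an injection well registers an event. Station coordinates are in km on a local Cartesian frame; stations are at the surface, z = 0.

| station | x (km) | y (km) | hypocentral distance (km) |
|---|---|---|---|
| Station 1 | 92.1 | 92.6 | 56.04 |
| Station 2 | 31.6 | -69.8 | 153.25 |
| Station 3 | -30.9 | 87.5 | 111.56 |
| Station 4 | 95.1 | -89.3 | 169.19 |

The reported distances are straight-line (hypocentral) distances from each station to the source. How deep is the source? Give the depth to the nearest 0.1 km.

depth ≈ 46.5 km

Each station gives a sphere (x−x_i)² + (y−y_i)² + z² = d_i² (stations at z=0).
Subtracting the Station 1 sphere from Station 2 and Station 3: z² cancels, leaving linear equations in x and y:
-121.0 x − 324.8 y = -31531.65
-246.0 x − 10.2 y = -17751.26
Solving: x ≈ 69.203, y ≈ 71.299 km (keep extra digits for the depth step; rounded: 69.2, 71.3).
Then from the Station 1 sphere: z² = 56.04² − (x − 92.1)² − (y − 92.6)² with x = 69.203, y = 71.299, so z ≈ 46.502 ≈ 46.5 km.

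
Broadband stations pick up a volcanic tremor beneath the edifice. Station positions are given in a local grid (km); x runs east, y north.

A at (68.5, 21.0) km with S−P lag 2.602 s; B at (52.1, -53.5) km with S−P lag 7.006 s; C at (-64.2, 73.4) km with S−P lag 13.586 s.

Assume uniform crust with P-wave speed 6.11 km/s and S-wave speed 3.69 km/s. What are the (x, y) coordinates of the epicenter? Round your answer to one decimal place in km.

Distance from S−P lag: d = Δt · v_P v_S / (v_P − v_S) = Δt · (6.11·3.69)/(6.11−3.69) ≈ 9.3165·Δt.
So d_A = 24.24, d_B = 65.27, d_C = 126.57 km.
Circle about each station: (x − 68.5)² + (y − 21.0)² = 24.24²; (x − 52.1)² + (y + 53.5)² = 65.27²; (x + 64.2)² + (y − 73.4)² = 126.57².
Subtracting pairs of circle equations eliminates x²+y² and gives linear equations (the radical axes):
-32.8 x − 149.0 y = -3229.19
-265.4 x + 104.8 y = -11056.44
Solving the 2×2 system: x ≈ 46.2, y ≈ 11.5 km.

46.2 km east, 11.5 km north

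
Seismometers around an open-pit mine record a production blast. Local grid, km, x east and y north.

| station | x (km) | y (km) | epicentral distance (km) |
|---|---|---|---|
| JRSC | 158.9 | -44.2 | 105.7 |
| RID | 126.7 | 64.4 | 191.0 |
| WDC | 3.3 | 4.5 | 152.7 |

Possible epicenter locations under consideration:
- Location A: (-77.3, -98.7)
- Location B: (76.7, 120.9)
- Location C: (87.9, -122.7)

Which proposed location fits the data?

For each candidate, compare |candidate − station| to the reported distance:
Location A: residuals JRSC 136.7, RID 70.2, WDC 21.8 → max 136.7 km
Location B: residuals JRSC 78.7, RID 115.6, WDC 15.1 → max 115.6 km
Location C: residuals JRSC 0.1, RID 0.1, WDC 0.1 → max 0.1 km
Only Location C has all residuals ≈ 0.

Location C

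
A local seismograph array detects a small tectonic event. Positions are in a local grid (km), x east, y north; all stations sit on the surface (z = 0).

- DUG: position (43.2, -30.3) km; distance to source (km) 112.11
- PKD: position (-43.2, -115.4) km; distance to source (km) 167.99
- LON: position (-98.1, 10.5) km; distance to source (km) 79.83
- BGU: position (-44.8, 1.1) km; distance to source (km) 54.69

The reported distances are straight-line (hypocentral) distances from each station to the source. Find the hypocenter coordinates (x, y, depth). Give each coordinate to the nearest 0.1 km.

Each station gives a sphere (x−x_i)² + (y−y_i)² + z² = d_i² (stations at z=0).
Subtracting the DUG sphere from PKD and LON: z² cancels, leaving linear equations in x and y:
-172.8 x − 170.2 y = -3252.92
-282.6 x + 81.6 y = 13145.35
Solving: x ≈ -31.703, y ≈ 51.300 km (keep extra digits for the depth step; rounded: -31.7, 51.3).
Then from the DUG sphere: z² = 112.11² − (x − 43.2)² − (y + 30.3)² with x = -31.703, y = 51.300, so z ≈ 17.310 ≈ 17.3 km.

(-31.7, 51.3, 17.3)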